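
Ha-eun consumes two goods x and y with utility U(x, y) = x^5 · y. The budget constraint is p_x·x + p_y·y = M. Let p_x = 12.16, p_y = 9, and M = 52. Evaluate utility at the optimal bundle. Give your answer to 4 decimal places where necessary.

V = 553.4166

The MRS is 5·y/x. Set MRS = p_x/p_y.
So 5·p_y·y = p_x·x; combined with the budget, a share 5/6 of income goes to x.
Demand: x*(p_x,p_y,M) = 5/6·M/p_x and y* = 1/6·M/p_y.
At p_x=12.16, p_y=9, M=52: x* = 5/6·52/12.16 = 3.5636, y* = 0.963.
Utility at the optimum: U(3.5636, 0.963) = 553.4166.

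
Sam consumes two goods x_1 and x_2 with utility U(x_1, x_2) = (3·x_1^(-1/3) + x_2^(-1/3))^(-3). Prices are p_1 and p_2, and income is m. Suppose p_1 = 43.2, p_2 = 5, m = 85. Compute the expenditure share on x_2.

share on x_2 = 0.2037

MU_x_1 ∝ 3·x_1^(-4/3), MU_x_2 ∝ x_2^(-4/3), so MRS = 3·(x_2/x_1)^(4/3) = p_1/p_2.
Hence x_2/x_1 = ((1/3)·p_1/p_2)^(1/(4/3)), i.e. raised to the 0.75 power.
Substitute x_2 = (x_2/x_1)·x_1 into the budget: x_1* = m/(p_1 + p_2·(x_2/x_1)).
Numerically x_2/x_1 = 2.210774, so x_1* = 85/(43.2 + 5·2.210774) = 1.5667 and x_2* = 2.210774·1.5667 = 3.4636.
Expenditure on x_2: 5·3.4636 = 17.3182; share = 0.2037.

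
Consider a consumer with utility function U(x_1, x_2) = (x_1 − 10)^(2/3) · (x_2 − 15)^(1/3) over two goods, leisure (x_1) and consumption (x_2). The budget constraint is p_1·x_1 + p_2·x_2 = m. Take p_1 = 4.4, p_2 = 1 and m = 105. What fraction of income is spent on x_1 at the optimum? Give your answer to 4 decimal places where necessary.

share on x_1 = 0.7111

This is Cobb-Douglas in (x_1−10, x_2−15): tangency gives 2/3·p_2·(x_2−15) = 1/3·p_1·(x_1−10).
Substituting into the budget: x_1* = 10 + 2/3·(m − 10·p_1 − 15·p_2)/p_1, and x_2* = 15 + 1/3·(…)/p_2.
Discretionary income = 105 − 10·4.4 − 15·1 = 46; x_1* = 10 + 2/3·46/4.4 = 16.9697; x_2* = 15 + 1/3·46/1 = 30.3333.
Expenditure on x_1: 4.4·16.9697 = 74.6667; share = 0.7111.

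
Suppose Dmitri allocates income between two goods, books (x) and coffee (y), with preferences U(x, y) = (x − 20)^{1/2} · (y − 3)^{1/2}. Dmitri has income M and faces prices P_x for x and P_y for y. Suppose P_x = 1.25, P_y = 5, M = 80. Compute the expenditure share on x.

Let x' = x−20, y' = y−3. MRS = y'/x' = P_x/P_y.
After buying the subsistence bundle (20, 3), a share 0.5 of the remaining income goes to x: x* = 20 + 0.5·(M − 20P_x − 3P_y)/P_x.
Discretionary income = 80 − 20·1.25 − 3·5 = 40; x* = 20 + 0.5·40/1.25 = 36; y* = 3 + 0.5·40/5 = 7.
Expenditure on x: 1.25·36 = 45; share = 0.5625.

share on x = 0.5625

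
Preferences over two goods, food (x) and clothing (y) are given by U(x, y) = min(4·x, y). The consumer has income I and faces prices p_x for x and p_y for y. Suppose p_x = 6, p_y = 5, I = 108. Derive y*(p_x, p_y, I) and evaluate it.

y* = 16.6154

Here 6 + 4·5 = 26, giving y* = 16.6154.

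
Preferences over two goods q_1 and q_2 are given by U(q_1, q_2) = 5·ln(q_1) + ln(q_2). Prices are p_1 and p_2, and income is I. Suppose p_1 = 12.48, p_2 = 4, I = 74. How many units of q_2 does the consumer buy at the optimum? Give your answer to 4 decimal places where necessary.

The MRS is 5·q_2/q_1. Set MRS = p_1/p_2.
So 5·p_2·q_2 = p_1·q_1; combined with the budget, a share 5/6 of income goes to q_1.
Demand: q_1*(p_1,p_2,I) = 5/6·I/p_1 and q_2* = 1/6·I/p_2.
At p_1=12.48, p_2=4, I=74: q_2* = 1/6·74/4 = 3.0833.

q_2* = 3.0833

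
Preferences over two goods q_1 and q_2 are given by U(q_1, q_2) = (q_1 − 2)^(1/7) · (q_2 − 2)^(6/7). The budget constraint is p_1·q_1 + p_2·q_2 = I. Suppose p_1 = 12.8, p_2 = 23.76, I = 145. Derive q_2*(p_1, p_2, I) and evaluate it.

Let q_1' = q_1−2, q_2' = q_2−2. MRS = (1/6)·q_2'/q_1' = p_1/p_2.
After buying the subsistence bundle (2, 2), a share 1/7 of the remaining income goes to q_1: q_1* = 2 + 1/7·(I − 2p_1 − 2p_2)/p_1.
Discretionary income = 145 − 2·12.8 − 2·23.76 = 71.88; q_2* = 2 + 6/7·71.88/23.76 = 4.5931.

q_2* = 4.5931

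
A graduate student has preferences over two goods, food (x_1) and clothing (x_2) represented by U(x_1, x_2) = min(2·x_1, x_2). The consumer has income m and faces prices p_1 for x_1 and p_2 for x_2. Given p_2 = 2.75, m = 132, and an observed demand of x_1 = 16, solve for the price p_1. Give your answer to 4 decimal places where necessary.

With perfect complements, no substitution: consume in ratio x_1:x_2 = 1:2.
Budget: p_1·x_1 + p_2·2·x_1 = m, so (p_1 + 2·p_2)·x_1 = m.
Demand: x_1*(p_1,p_2,m) = m/(p_1 + 2·p_2), x_2* = 2·m/(p_1 + 2·p_2).
Set x_1* = 16 in the demand function and solve for p_1: p_1 = 2.75.

p_1 = 2.75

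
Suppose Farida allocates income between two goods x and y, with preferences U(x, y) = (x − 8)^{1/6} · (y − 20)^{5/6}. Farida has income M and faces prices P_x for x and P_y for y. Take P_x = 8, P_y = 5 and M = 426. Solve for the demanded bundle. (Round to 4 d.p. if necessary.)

This is Cobb-Douglas in (x−8, y−20): tangency gives 1/6·P_y·(y−20) = 5/6·P_x·(x−8).
Substituting into the budget: x* = 8 + 1/6·(M − 8·P_x − 20·P_y)/P_x, and y* = 20 + 5/6·(…)/P_y.
Discretionary income = 426 − 8·8 − 20·5 = 262; x* = 8 + 1/6·262/8 = 13.4583; y* = 20 + 5/6·262/5 = 63.6667.

x* = 13.4583, y* = 63.6667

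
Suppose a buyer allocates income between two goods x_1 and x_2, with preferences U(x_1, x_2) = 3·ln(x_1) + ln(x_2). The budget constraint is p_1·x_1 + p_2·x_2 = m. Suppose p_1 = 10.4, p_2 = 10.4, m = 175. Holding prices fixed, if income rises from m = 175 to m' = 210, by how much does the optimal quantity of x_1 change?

MU_x_1/MU_x_2 = (3·x_2)/(x_1); tangency sets this equal to p_1/p_2.
So 3·p_2·x_2 = p_1·x_1; combined with the budget, a share 0.75 of income goes to x_1.
Demand: x_1*(p_1,p_2,m) = 0.75·m/p_1 and x_2* = 0.25·m/p_2.
At p_1=10.4, p_2=10.4, m=175: x_1* = 0.75·175/10.4 = 12.6202.
At m' = 210: x_1* = 15.1442. Change: 15.1442 − 12.6202 = 2.524.

Δx_1* = 2.524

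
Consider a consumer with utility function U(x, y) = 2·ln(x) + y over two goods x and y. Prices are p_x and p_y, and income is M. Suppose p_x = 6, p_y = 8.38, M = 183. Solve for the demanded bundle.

x* = 2.7933, y* = 19.8377

MU_x = 2/x, MU_y = 1. Tangency: 2/x = p_x/p_y.
So x*(p_x,p_y) = 2·p_y/p_x, independent of income; and y* = (M − 2·p_y)/p_y.
At the given prices: x* = 2·8.38/6 = 2.7933, and y* = 19.8377.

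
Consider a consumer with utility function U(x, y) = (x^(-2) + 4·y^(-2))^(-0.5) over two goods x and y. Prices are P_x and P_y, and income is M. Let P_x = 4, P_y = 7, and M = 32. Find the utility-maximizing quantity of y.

y* = 3.1883

From the CES first-order condition, (1/4)·(y/x)^(3) = P_x/P_y.
Hence y/x = (4·P_x/P_y)^(1/(3)), i.e. raised to the 1/3 power.
With the ratio pinned down, the budget gives x* = M/(P_x + P_y·(y/x)) and y* = (y/x)·x*.
Numerically y/x = 1.317268, so x* = 32/(4 + 7·1.317268) = 2.4204 and y* = 1.317268·2.4204 = 3.1883.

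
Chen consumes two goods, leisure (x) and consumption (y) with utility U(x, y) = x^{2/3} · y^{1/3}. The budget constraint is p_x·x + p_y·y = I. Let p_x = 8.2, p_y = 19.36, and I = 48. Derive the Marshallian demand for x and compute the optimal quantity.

The MRS is 2·y/x. Set MRS = p_x/p_y.
Rearranging, p_y·y = (1/2)·p_x·x. Substituting into the budget gives p_x·x·(1 + (1/2)) = I.
Demand: x*(p_x,p_y,I) = 2/3·I/p_x and y* = 1/3·I/p_y.
At p_x=8.2, p_y=19.36, I=48: x* = 2/3·48/8.2 = 3.9024.

x* = 3.9024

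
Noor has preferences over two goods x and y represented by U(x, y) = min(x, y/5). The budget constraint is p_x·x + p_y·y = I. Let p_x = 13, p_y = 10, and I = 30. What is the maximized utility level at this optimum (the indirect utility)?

V = 0.4762

Leontief preferences: the optimum is at the kink where x/1 = y/5, i.e. y = 5·x.
Budget: p_x·x + p_y·5·x = I, so (p_x + 5·p_y)·x = I.
Demand: x*(p_x,p_y,I) = I/(p_x + 5·p_y), y* = 5·I/(p_x + 5·p_y).
Here 13 + 5·10 = 63, giving x* = 0.4762 and y* = 2.381.
Utility at the optimum: U(0.4762, 2.381) = 0.4762.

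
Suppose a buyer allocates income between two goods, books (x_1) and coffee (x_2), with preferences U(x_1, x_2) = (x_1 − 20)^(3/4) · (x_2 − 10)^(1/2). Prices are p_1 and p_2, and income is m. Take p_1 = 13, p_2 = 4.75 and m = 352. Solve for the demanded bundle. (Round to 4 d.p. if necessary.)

Let x_1' = x_1−20, x_2' = x_2−10. MRS = (3/2)·x_2'/x_1' = p_1/p_2.
Substituting into the budget: x_1* = 20 + 0.6·(m − 20·p_1 − 10·p_2)/p_1, and x_2* = 10 + 0.4·(…)/p_2.
Discretionary income = 352 − 20·13 − 10·4.75 = 44.5; x_1* = 20 + 0.6·44.5/13 = 22.0538; x_2* = 10 + 0.4·44.5/4.75 = 13.7474.

x_1* = 22.0538, x_2* = 13.7474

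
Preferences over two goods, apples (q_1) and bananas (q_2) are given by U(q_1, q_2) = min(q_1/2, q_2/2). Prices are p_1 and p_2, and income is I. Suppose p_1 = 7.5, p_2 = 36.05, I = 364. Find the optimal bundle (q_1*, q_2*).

q_1* = 8.3582, q_2* = 8.3582

With perfect complements, no substitution: consume in ratio q_1:q_2 = 2:2.
Budget: p_1·q_1 + p_2·q_1 = I, so (2·p_1 + 2·p_2)·q_1 = 2·I.
Demand: q_1*(p_1,p_2,I) = 2·I/(2·p_1 + 2·p_2), q_2* = 2·I/(2·p_1 + 2·p_2).
Here 2·7.5 + 2·36.05 = 87.1, giving q_1* = 8.3582 and q_2* = 8.3582.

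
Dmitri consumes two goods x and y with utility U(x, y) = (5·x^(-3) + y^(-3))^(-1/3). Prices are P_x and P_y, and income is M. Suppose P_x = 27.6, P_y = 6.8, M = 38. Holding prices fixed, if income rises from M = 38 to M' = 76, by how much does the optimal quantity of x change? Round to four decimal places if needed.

MU_x ∝ 5·x^(-4), MU_y ∝ y^(-4), so MRS = 5·(y/x)^(4) = P_x/P_y.
Hence y/x = ((1/5)·P_x/P_y)^(1/(4)), i.e. raised to the 0.25 power.
With the ratio pinned down, the budget gives x* = M/(P_x + P_y·(y/x)) and y* = (y/x)·x*.
Numerically y/x = 0.9492, so x* = 38/(27.6 + 6.8·0.9492) = 1.1159.
At M' = 76: x* = 2.2317. Change: 2.2317 − 1.1159 = 1.1159.

Δx* = 1.1159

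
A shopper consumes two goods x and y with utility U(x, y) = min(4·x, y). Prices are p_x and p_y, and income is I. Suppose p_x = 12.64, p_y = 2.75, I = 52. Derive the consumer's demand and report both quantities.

Leontief preferences: the optimum is at the kink where x/1 = y/4, i.e. y = 4·x.
Budget: p_x·x + p_y·4·x = I, so (p_x + 4·p_y)·x = I.
Demand: x*(p_x,p_y,I) = I/(p_x + 4·p_y), y* = 4·I/(p_x + 4·p_y).
Here 12.64 + 4·2.75 = 23.64, giving x* = 2.1997 and y* = 8.7986.

x* = 2.1997, y* = 8.7986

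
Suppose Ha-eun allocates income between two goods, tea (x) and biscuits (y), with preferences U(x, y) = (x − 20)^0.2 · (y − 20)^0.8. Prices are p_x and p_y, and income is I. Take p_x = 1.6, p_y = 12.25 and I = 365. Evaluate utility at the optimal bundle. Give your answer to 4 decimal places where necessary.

Substituting into the budget: x* = 20 + 0.2·(I − 20·p_x − 20·p_y)/p_x, and y* = 20 + 0.8·(…)/p_y.
Discretionary income = 365 − 20·1.6 − 20·12.25 = 88; x* = 20 + 0.2·88/1.6 = 31; y* = 20 + 0.8·88/12.25 = 25.7469.
Utility at the optimum: U(31, 25.7469) = 6.5438.

V = 6.5438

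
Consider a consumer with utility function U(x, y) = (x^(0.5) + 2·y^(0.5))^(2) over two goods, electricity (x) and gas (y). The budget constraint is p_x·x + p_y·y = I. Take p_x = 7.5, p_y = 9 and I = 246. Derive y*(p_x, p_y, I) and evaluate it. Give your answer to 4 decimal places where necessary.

y* = 21.0256

From the CES first-order condition, (1/2)·(y/x)^(0.5) = p_x/p_y.
Hence y/x = (2·p_x/p_y)^(1/(0.5)), i.e. raised to the 2 power.
With the ratio pinned down, the budget gives x* = I/(p_x + p_y·(y/x)) and y* = (y/x)·x*.
Numerically y/x = 2.777778, so x* = 246/(7.5 + 9·2.777778) = 7.5692 and y* = 2.777778·7.5692 = 21.0256.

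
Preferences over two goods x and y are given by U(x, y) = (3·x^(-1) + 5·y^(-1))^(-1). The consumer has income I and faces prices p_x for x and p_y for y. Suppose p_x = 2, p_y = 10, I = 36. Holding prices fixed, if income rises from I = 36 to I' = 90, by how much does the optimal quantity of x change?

MRS = MU_x/MU_y = (3/5)·(y/x)^(2). Set equal to p_x/p_y.
Hence y/x = ((5/3)·p_x/p_y)^(1/(2)), i.e. raised to the 0.5 power.
Substitute y = (y/x)·x into the budget: x* = I/(p_x + p_y·(y/x)).
Numerically y/x = 0.57735, so x* = 36/(2 + 10·0.57735) = 4.6311.
At I' = 90: x* = 11.5778. Change: 11.5778 − 4.6311 = 6.9467.

Δx* = 6.9467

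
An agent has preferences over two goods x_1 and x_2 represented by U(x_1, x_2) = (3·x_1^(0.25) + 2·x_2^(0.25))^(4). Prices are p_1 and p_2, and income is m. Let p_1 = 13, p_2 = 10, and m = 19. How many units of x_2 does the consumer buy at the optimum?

x_2* = 0.7384

MU_x_1 ∝ 3·x_1^(-0.75), MU_x_2 ∝ 2·x_2^(-0.75), so MRS = (3/2)·(x_2/x_1)^(0.75) = p_1/p_2.
Hence x_2/x_1 = ((2/3)·p_1/p_2)^(1/(0.75)), i.e. raised to the 4/3 power.
Substitute x_2 = (x_2/x_1)·x_1 into the budget: x_1* = m/(p_1 + p_2·(x_2/x_1)).
Numerically x_2/x_1 = 0.826297, so x_1* = 19/(13 + 10·0.826297) = 0.8936 and x_2* = 0.826297·0.8936 = 0.7384.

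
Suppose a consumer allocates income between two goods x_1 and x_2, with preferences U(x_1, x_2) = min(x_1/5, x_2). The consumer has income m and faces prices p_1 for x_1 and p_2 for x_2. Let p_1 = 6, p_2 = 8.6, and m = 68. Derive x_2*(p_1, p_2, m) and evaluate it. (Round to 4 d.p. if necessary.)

x_2* = 1.7617

Demand: x_1*(p_1,p_2,m) = 5·m/(5·p_1 + p_2), x_2* = m/(5·p_1 + p_2).
Here 5·6 + 8.6 = 38.6, giving x_2* = 1.7617.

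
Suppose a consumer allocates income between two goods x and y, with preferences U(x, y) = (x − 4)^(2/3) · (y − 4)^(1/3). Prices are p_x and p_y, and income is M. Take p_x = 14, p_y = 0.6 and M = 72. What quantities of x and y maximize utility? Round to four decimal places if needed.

Substituting into the budget: x* = 4 + 2/3·(M − 4·p_x − 4·p_y)/p_x, and y* = 4 + 1/3·(…)/p_y.
Discretionary income = 72 − 4·14 − 4·0.6 = 13.6; x* = 4 + 2/3·13.6/14 = 4.6476; y* = 4 + 1/3·13.6/0.6 = 11.5556.

x* = 4.6476, y* = 11.5556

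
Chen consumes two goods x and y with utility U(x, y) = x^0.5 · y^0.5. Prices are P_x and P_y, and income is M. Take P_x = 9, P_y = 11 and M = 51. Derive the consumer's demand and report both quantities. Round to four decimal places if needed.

The MRS is y/x. Set MRS = P_x/P_y.
So 0.5·P_y·y = 0.5·P_x·x; combined with the budget, a share 0.5 of income goes to x.
Demand: x*(P_x,P_y,M) = 0.5·M/P_x and y* = 0.5·M/P_y.
At P_x=9, P_y=11, M=51: x* = 0.5·51/9 = 2.8333, y* = 2.3182.

x* = 2.8333, y* = 2.3182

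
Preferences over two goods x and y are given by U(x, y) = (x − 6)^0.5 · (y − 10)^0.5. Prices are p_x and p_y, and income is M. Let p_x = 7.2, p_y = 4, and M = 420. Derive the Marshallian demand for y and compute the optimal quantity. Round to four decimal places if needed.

Let x' = x−6, y' = y−10. MRS = y'/x' = p_x/p_y.
Substituting into the budget: x* = 6 + 0.5·(M − 6·p_x − 10·p_y)/p_x, and y* = 10 + 0.5·(…)/p_y.
Discretionary income = 420 − 6·7.2 − 10·4 = 336.8; y* = 10 + 0.5·336.8/4 = 52.1.

y* = 52.1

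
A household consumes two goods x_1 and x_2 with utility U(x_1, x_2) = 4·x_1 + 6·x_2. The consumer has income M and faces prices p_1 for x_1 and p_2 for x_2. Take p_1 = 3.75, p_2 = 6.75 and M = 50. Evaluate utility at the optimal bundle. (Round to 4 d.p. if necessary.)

V = 53.3333

Perfect substitutes: compare marginal utility per dollar. 4/p_1 vs 6/p_2 → 1.0667 vs 0.8889.
x_1 gives more utility per dollar, so spend all income on x_1: x_1* = M/p_1, x_2* = 0.
Numerically: x_1* = 13.3333, x_2* = 0.
Utility at the optimum: U(13.3333, 0) = 53.3333.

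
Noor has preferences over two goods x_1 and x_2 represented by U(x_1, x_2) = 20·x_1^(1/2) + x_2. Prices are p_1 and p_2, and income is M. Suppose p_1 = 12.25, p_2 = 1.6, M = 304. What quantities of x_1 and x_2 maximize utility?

x_1* = 1.706, x_2* = 176.9388

Set MRS = p_1/p_2: 10·x_1^(−1/2) = p_1/p_2.
Thus x_1* = (10·p_2/p_1)² — independent of M — with the rest of income spent on x_2.
Plugging in: x_1* = (10·1.6/12.25)² = 1.706, x_2* = 176.9388.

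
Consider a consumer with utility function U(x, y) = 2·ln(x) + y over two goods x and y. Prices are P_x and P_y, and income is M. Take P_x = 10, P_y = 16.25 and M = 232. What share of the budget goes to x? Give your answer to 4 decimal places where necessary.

share on x = 0.1401

MU_x = 2/x, MU_y = 1. Tangency: 2/x = P_x/P_y.
So x*(P_x,P_y) = 2·P_y/P_x, independent of income; and y* = (M − 2·P_y)/P_y.
At the given prices: x* = 2·16.25/10 = 3.25, and y* = 12.2769.
Expenditure on x: 10·3.25 = 32.5; share = 0.1401.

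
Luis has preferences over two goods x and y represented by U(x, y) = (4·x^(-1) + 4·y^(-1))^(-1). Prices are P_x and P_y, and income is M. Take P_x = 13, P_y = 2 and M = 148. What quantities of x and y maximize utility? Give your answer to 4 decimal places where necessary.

MU_x ∝ 4·x^(-2), MU_y ∝ 4·y^(-2), so MRS = (y/x)^(2) = P_x/P_y.
Solve for the ratio: y/x = [P_x/P_y]^(0.5).
With the ratio pinned down, the budget gives x* = M/(P_x + P_y·(y/x)) and y* = (y/x)·x*.
Numerically y/x = 2.54951, so x* = 148/(13 + 2·2.54951) = 8.1772 and y* = 2.54951·8.1772 = 20.8479.

x* = 8.1772, y* = 20.8479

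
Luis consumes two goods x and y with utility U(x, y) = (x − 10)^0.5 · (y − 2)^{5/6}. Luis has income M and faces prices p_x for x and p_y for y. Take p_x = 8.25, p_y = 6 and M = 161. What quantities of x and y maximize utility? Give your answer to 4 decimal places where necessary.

x* = 13.0227, y* = 8.9271

This is Cobb-Douglas in (x−10, y−2): tangency gives 0.5·p_y·(y−2) = 5/6·p_x·(x−10).
Substituting into the budget: x* = 10 + 0.375·(M − 10·p_x − 2·p_y)/p_x, and y* = 2 + 0.625·(…)/p_y.
Discretionary income = 161 − 10·8.25 − 2·6 = 66.5; x* = 10 + 0.375·66.5/8.25 = 13.0227; y* = 2 + 0.625·66.5/6 = 8.9271.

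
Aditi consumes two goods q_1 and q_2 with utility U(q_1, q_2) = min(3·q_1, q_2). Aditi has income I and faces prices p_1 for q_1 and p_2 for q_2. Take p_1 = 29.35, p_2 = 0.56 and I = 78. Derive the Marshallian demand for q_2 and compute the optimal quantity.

Leontief preferences: the optimum is at the kink where q_1/1 = q_2/3, i.e. q_2 = 3·q_1.
Budget: p_1·q_1 + p_2·3·q_1 = I, so (p_1 + 3·p_2)·q_1 = I.
Demand: q_1*(p_1,p_2,I) = I/(p_1 + 3·p_2), q_2* = 3·I/(p_1 + 3·p_2).
Here 29.35 + 3·0.56 = 31.03, giving q_2* = 7.5411.

q_2* = 7.5411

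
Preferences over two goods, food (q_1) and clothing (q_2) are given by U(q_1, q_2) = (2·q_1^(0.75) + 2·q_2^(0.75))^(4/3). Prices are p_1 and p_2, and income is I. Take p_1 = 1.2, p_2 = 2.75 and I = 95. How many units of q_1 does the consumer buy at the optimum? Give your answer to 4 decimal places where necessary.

MU_q_1 ∝ 2·q_1^(-0.25), MU_q_2 ∝ 2·q_2^(-0.25), so MRS = (q_2/q_1)^(0.25) = p_1/p_2.
Hence q_2/q_1 = (p_1/p_2)^(1/(0.25)), i.e. raised to the 4 power.
Substitute q_2 = (q_2/q_1)·q_1 into the budget: q_1* = I/(p_1 + p_2·(q_2/q_1)).
Numerically q_2/q_1 = 0.036257, so q_1* = 95/(1.2 + 2.75·0.036257) = 73.0934.

q_1* = 73.0934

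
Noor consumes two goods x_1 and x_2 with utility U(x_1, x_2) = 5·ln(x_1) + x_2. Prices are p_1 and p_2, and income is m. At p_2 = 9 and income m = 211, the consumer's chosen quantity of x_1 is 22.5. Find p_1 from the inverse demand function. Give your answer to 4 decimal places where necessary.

p_1 = 2

MU_x_1 = 5/x_1, MU_x_2 = 1. Tangency: 5/x_1 = p_1/p_2.
So x_1*(p_1,p_2) = 5·p_2/p_1, independent of income; and x_2* = (m − 5·p_2)/p_2.
Set x_1* = 22.5 in the demand function and solve for p_1: p_1 = 2.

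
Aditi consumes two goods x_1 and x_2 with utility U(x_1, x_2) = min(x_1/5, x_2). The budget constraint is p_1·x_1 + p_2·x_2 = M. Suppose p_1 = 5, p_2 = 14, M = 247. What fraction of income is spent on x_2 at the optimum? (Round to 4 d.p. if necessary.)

share on x_2 = 0.359

With perfect complements, no substitution: consume in ratio x_1:x_2 = 5:1.
Budget: p_1·x_1 + p_2·(1/5)·x_1 = M, so (5·p_1 + p_2)·x_1 = 5·M.
Demand: x_1*(p_1,p_2,M) = 5·M/(5·p_1 + p_2), x_2* = M/(5·p_1 + p_2).
Here 5·5 + 14 = 39, giving x_1* = 31.6667 and x_2* = 6.3333.
Expenditure on x_2: 14·6.3333 = 88.6667; share = 0.359.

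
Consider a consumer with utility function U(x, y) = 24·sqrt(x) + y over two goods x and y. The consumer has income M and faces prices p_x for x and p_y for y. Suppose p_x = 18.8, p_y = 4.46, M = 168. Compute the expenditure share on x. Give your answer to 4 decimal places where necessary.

Set MRS = p_x/p_y: 12·x^(−1/2) = p_x/p_y.
Solve: √x = 12·p_y/p_x, so x*(p_x,p_y) = (12·p_y/p_x)², and y* = (M − p_x·x*)/p_y.
Plugging in: x* = (12·4.46/18.8)² = 8.1043, y* = 3.5065.
Expenditure on x: 18.8·8.1043 = 152.3612; share = 0.9069.

share on x = 0.9069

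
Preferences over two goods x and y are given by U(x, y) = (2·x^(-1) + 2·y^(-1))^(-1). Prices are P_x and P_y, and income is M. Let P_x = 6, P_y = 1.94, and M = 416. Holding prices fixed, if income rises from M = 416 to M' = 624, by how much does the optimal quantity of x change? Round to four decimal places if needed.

MU_x ∝ 2·x^(-2), MU_y ∝ 2·y^(-2), so MRS = (y/x)^(2) = P_x/P_y.
Solve for the ratio: y/x = [P_x/P_y]^(0.5).
With the ratio pinned down, the budget gives x* = M/(P_x + P_y·(y/x)) and y* = (y/x)·x*.
Numerically y/x = 1.758631, so x* = 416/(6 + 1.94·1.758631) = 44.2001.
At M' = 624: x* = 66.3001. Change: 66.3001 − 44.2001 = 22.1.

Δx* = 22.1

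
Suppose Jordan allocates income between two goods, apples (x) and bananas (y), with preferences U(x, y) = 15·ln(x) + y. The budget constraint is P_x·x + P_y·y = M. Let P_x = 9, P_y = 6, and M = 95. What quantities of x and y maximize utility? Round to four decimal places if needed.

x* = 10, y* = 0.8333

Set MRS = P_x/P_y: (15/x)/1 = P_x/P_y.
So x*(P_x,P_y) = 15·P_y/P_x, independent of income; and y* = (M − 15·P_y)/P_y.
At the given prices: x* = 15·6/9 = 10, and y* = 0.8333.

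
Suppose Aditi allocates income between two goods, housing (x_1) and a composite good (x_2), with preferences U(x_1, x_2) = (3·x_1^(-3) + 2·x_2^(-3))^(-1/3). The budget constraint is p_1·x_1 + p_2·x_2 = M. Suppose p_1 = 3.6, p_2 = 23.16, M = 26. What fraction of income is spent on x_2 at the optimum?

MRS = MU_x_1/MU_x_2 = (3/2)·(x_2/x_1)^(4). Set equal to p_1/p_2.
Hence x_2/x_1 = ((2/3)·p_1/p_2)^(1/(4)), i.e. raised to the 0.25 power.
Substitute x_2 = (x_2/x_1)·x_1 into the budget: x_1* = M/(p_1 + p_2·(x_2/x_1)).
Numerically x_2/x_1 = 0.567372, so x_1* = 26/(3.6 + 23.16·0.567372) = 1.5531 and x_2* = 0.567372·1.5531 = 0.8812.
Expenditure on x_2: 23.16·0.8812 = 20.4087; share = 0.785.

share on x_2 = 0.785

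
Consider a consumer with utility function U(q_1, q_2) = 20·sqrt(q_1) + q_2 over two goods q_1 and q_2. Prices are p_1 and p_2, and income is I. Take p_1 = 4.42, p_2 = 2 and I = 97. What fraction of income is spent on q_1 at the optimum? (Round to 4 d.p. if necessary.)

Set MRS = p_1/p_2: 10·q_1^(−1/2) = p_1/p_2.
Solve: √q_1 = 10·p_2/p_1, so q_1*(p_1,p_2) = (10·p_2/p_1)², and q_2* = (I − p_1·q_1*)/p_2.
Plugging in: q_1* = (10·2/4.42)² = 20.4746, q_2* = 3.2511.
Expenditure on q_1: 4.42·20.4746 = 90.4977; share = 0.933.

share on q_1 = 0.933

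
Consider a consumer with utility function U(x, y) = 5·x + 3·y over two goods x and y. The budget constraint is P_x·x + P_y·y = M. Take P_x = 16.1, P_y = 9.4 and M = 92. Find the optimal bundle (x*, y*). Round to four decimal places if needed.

x* = 0, y* = 9.7872

y gives more utility per dollar, so spend all income on y: y* = M/P_y, x* = 0.
Numerically: x* = 0, y* = 9.7872.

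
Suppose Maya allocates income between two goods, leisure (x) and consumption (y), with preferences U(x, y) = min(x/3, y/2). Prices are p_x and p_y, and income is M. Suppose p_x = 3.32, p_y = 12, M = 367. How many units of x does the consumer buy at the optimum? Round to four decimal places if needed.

x* = 32.4205

Leontief preferences: the optimum is at the kink where x/3 = y/2, i.e. y = (2/3)·x.
Budget: p_x·x + p_y·(2/3)·x = M, so (3·p_x + 2·p_y)·x = 3·M.
Demand: x*(p_x,p_y,M) = 3·M/(3·p_x + 2·p_y), y* = 2·M/(3·p_x + 2·p_y).
Here 3·3.32 + 2·12 = 33.96, giving x* = 32.4205.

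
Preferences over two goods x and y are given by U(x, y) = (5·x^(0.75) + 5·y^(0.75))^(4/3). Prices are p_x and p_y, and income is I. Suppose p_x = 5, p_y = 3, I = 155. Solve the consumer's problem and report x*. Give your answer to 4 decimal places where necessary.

MRS = MU_x/MU_y = (y/x)^(0.25). Set equal to p_x/p_y.
Solve for the ratio: y/x = [p_x/p_y]^(4).
Substitute y = (y/x)·x into the budget: x* = I/(p_x + p_y·(y/x)).
Numerically y/x = 7.716049, so x* = 155/(5 + 3·7.716049) = 5.5066.

x* = 5.5066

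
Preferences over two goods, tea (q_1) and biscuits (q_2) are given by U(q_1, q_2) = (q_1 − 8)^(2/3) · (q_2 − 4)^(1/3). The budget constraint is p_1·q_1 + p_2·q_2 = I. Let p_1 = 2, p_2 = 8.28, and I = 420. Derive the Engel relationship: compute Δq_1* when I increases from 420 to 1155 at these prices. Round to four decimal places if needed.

Δq_1* = 245

MRS = 2·(q_2−4)/(q_1−8). Tangency with p_1/p_2 gives q_2−4 = (1/2)·(p_1/p_2)·(q_1−8).
Substituting into the budget: q_1* = 8 + 2/3·(I − 8·p_1 − 4·p_2)/p_1, and q_2* = 4 + 1/3·(…)/p_2.
Discretionary income = 420 − 8·2 − 4·8.28 = 370.88; q_1* = 8 + 2/3·370.88/2 = 131.6267.
At I' = 1155: q_1* = 376.6267. Change: 376.6267 − 131.6267 = 245.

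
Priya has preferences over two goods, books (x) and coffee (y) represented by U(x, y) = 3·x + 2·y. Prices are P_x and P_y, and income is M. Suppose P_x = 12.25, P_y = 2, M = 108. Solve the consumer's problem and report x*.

x* = 0

Perfect substitutes: compare marginal utility per dollar. 3/P_x vs 2/P_y → 0.2449 vs 1.
y gives more utility per dollar, so spend all income on y: y* = M/P_y, x* = 0.
Numerically: x* = 0, y* = 54.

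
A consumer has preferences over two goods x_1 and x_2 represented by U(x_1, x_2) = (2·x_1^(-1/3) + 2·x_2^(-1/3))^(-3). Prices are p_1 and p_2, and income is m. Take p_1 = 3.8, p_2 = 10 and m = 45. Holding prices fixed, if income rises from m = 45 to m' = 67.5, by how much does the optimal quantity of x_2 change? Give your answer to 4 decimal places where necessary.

Δx_2* = 1.2604

With the ratio pinned down, the budget gives x_1* = m/(p_1 + p_2·(x_2/x_1)) and x_2* = (x_2/x_1)·x_1*.
Numerically x_2/x_1 = 0.483991, so x_1* = 45/(3.8 + 10·0.483991) = 5.2084 and x_2* = 0.483991·5.2084 = 2.5208.
At m' = 67.5: x_2* = 3.7812. Change: 3.7812 − 2.5208 = 1.2604.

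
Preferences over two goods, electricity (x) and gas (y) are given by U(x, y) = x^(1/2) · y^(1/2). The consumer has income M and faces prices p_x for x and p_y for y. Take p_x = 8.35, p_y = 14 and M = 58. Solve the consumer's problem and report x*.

x* = 3.4731

The MRS is y/x. Set MRS = p_x/p_y.
So 0.5·p_y·y = 0.5·p_x·x; combined with the budget, a share 0.5 of income goes to x.
Demand: x*(p_x,p_y,M) = 0.5·M/p_x and y* = 0.5·M/p_y.
At p_x=8.35, p_y=14, M=58: x* = 0.5·58/8.35 = 3.4731.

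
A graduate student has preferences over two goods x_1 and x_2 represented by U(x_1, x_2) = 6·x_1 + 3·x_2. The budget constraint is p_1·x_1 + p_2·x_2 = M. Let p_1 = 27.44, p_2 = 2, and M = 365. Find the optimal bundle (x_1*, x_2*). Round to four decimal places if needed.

Linear utility — the consumer picks whichever good has higher MU/price: 6/27.44 = 0.2187 vs 3/2 = 1.5.
x_2 gives more utility per dollar, so spend all income on x_2: x_2* = M/p_2, x_1* = 0.
Numerically: x_1* = 0, x_2* = 182.5.

x_1* = 0, x_2* = 182.5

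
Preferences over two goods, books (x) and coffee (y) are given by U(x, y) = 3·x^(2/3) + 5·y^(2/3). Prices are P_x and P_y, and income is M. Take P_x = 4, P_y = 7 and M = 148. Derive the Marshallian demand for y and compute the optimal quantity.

y* = 12.7252

With the ratio pinned down, the budget gives x* = M/(P_x + P_y·(y/x)) and y* = (y/x)·x*.
Numerically y/x = 0.863838, so x* = 148/(4 + 7·0.863838) = 14.731 and y* = 0.863838·14.731 = 12.7252.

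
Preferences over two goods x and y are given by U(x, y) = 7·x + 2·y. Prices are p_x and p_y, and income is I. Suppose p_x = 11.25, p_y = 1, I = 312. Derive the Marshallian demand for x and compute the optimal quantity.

Linear utility — the consumer picks whichever good has higher MU/price: 7/11.25 = 0.6222 vs 2/1 = 2.
y gives more utility per dollar, so spend all income on y: y* = I/p_y, x* = 0.
Numerically: x* = 0, y* = 312.

x* = 0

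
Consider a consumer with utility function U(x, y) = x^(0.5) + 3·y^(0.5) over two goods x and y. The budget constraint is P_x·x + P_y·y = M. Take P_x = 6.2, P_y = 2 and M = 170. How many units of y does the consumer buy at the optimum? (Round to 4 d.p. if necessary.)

y* = 82.0588

MU_x ∝ x^(-0.5), MU_y ∝ 3·y^(-0.5), so MRS = (1/3)·(y/x)^(0.5) = P_x/P_y.
Solve for the ratio: y/x = [3·P_x/P_y]^(2).
With the ratio pinned down, the budget gives x* = M/(P_x + P_y·(y/x)) and y* = (y/x)·x*.
Numerically y/x = 86.49, so x* = 170/(6.2 + 2·86.49) = 0.9488 and y* = 86.49·0.9488 = 82.0588.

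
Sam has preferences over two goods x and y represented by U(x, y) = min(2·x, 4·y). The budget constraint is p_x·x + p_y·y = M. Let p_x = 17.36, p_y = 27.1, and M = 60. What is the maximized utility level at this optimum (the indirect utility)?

Demand: x*(p_x,p_y,M) = 4·M/(4·p_x + 2·p_y), y* = 2·M/(4·p_x + 2·p_y).
Here 4·17.36 + 2·27.1 = 123.64, giving x* = 1.9411 and y* = 0.9706.
Utility at the optimum: U(1.9411, 0.9706) = 3.8822.

V = 3.8822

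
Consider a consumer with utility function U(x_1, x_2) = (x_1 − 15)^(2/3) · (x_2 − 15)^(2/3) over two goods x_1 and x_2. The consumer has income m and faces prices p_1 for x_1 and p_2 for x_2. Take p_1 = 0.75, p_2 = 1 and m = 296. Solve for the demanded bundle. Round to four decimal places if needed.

MRS = (x_2−15)/(x_1−15). Tangency with p_1/p_2 gives x_2−15 = (p_1/p_2)·(x_1−15).
Substituting into the budget: x_1* = 15 + 0.5·(m − 15·p_1 − 15·p_2)/p_1, and x_2* = 15 + 0.5·(…)/p_2.
Discretionary income = 296 − 15·0.75 − 15·1 = 269.75; x_1* = 15 + 0.5·269.75/0.75 = 194.8333; x_2* = 15 + 0.5·269.75/1 = 149.875.

x_1* = 194.8333, x_2* = 149.875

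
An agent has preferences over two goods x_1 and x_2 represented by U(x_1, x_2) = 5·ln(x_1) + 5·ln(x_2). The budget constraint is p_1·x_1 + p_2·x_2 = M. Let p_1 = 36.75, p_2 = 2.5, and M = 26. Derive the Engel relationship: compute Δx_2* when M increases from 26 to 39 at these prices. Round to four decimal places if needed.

The MRS is x_2/x_1. Set MRS = p_1/p_2.
Rearranging, p_2·x_2 = p_1·x_1. Substituting into the budget gives p_1·x_1·(1 + 1) = M.
Demand: x_1*(p_1,p_2,M) = 0.5·M/p_1 and x_2* = 0.5·M/p_2.
At p_1=36.75, p_2=2.5, M=26: x_2* = 0.5·26/2.5 = 5.2.
At M' = 39: x_2* = 7.8. Change: 7.8 − 5.2 = 2.6.

Δx_2* = 2.6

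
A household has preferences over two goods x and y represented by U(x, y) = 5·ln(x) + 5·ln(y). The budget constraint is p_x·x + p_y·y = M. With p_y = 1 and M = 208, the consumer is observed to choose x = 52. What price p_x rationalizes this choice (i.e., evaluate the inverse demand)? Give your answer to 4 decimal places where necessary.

p_x = 2

MU_x/MU_y = (5·y)/(5·x); tangency sets this equal to p_x/p_y.
Rearranging, p_y·y = p_x·x. Substituting into the budget gives p_x·x·(1 + 1) = M.
Demand: x*(p_x,p_y,M) = 0.5·M/p_x and y* = 0.5·M/p_y.
Set x* = 52 in the demand function and solve for p_x: p_x = 2.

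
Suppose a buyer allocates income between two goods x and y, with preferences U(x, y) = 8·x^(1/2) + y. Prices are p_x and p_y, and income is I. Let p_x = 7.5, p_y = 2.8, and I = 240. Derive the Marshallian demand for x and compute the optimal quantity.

x* = 2.23

Solve: √x = 4·p_y/p_x, so x*(p_x,p_y) = (4·p_y/p_x)², and y* = (I − p_x·x*)/p_y.
Plugging in: x* = (4·2.8/7.5)² = 2.23.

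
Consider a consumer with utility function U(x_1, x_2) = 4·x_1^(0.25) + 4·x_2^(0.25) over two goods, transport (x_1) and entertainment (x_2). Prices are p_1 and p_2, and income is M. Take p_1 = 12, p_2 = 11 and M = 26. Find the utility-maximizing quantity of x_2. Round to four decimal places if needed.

From the CES first-order condition, (x_2/x_1)^(0.75) = p_1/p_2.
Hence x_2/x_1 = (p_1/p_2)^(1/(0.75)), i.e. raised to the 4/3 power.
With the ratio pinned down, the budget gives x_1* = M/(p_1 + p_2·(x_2/x_1)) and x_2* = (x_2/x_1)·x_1*.
Numerically x_2/x_1 = 1.123013, so x_1* = 26/(12 + 11·1.123013) = 1.0676 and x_2* = 1.123013·1.0676 = 1.199.

x_2* = 1.199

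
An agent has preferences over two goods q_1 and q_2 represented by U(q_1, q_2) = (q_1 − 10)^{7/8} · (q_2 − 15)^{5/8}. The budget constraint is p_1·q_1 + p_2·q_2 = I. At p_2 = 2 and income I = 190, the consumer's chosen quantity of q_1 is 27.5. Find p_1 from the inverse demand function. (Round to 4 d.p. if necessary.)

MRS = (7/5)·(q_2−15)/(q_1−10). Tangency with p_1/p_2 gives q_2−15 = (5/7)·(p_1/p_2)·(q_1−10).
After buying the subsistence bundle (10, 15), a share 7/12 of the remaining income goes to q_1: q_1* = 10 + 7/12·(I − 10p_1 − 15p_2)/p_1.
Set q_1* = 27.5 in the demand function and solve for p_1: p_1 = 4.

p_1 = 4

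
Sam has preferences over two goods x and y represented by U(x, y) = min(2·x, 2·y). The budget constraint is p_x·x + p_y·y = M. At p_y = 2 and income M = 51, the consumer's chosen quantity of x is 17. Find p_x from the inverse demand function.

Leontief preferences: the optimum is at the kink where x/2 = y/2, i.e. y = x.
Budget: p_x·x + p_y·x = M, so (2·p_x + 2·p_y)·x = 2·M.
Demand: x*(p_x,p_y,M) = 2·M/(2·p_x + 2·p_y), y* = 2·M/(2·p_x + 2·p_y).
Set x* = 17 in the demand function and solve for p_x: p_x = 1.

p_x = 1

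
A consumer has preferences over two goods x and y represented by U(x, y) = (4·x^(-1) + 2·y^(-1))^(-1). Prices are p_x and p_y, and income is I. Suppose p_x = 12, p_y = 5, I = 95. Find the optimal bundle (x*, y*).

From the CES first-order condition, 2·(y/x)^(2) = p_x/p_y.
Hence y/x = ((1/2)·p_x/p_y)^(1/(2)), i.e. raised to the 0.5 power.
With the ratio pinned down, the budget gives x* = I/(p_x + p_y·(y/x)) and y* = (y/x)·x*.
Numerically y/x = 1.095445, so x* = 95/(12 + 5·1.095445) = 5.4356 and y* = 1.095445·5.4356 = 5.9545.

x* = 5.4356, y* = 5.9545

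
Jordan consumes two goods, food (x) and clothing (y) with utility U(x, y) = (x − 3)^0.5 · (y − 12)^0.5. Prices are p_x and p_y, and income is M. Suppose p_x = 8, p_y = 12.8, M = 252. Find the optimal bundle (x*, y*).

Let x' = x−3, y' = y−12. MRS = y'/x' = p_x/p_y.
After buying the subsistence bundle (3, 12), a share 0.5 of the remaining income goes to x: x* = 3 + 0.5·(M − 3p_x − 12p_y)/p_x.
Discretionary income = 252 − 3·8 − 12·12.8 = 74.4; x* = 3 + 0.5·74.4/8 = 7.65; y* = 12 + 0.5·74.4/12.8 = 14.9062.

x* = 7.65, y* = 14.9062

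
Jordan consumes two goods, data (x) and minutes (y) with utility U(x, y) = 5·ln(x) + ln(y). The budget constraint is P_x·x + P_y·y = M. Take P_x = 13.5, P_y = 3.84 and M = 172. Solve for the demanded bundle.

The MRS is 5·y/x. Set MRS = P_x/P_y.
Rearranging, P_y·y = (1/5)·P_x·x. Substituting into the budget gives P_x·x·(1 + (1/5)) = M.
Demand: x*(P_x,P_y,M) = 5/6·M/P_x and y* = 1/6·M/P_y.
At P_x=13.5, P_y=3.84, M=172: x* = 5/6·172/13.5 = 10.6173, y* = 7.4653.

x* = 10.6173, y* = 7.4653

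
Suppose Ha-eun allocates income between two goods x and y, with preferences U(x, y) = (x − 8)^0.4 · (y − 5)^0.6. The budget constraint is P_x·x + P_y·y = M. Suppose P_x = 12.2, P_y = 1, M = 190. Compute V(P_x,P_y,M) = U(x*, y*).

V = 16.3939

This is Cobb-Douglas in (x−8, y−5): tangency gives 0.4·P_y·(y−5) = 0.6·P_x·(x−8).
Substituting into the budget: x* = 8 + 0.4·(M − 8·P_x − 5·P_y)/P_x, and y* = 5 + 0.6·(…)/P_y.
Discretionary income = 190 − 8·12.2 − 5·1 = 87.4; x* = 8 + 0.4·87.4/12.2 = 10.8656; y* = 5 + 0.6·87.4/1 = 57.44.
Utility at the optimum: U(10.8656, 57.44) = 16.3939.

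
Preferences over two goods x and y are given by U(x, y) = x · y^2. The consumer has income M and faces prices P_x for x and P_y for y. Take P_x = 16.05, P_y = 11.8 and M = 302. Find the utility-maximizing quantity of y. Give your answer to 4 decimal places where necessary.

Tangency: MRS = (1/2)·y/x = P_x/P_y.
Rearranging, P_y·y = 2·P_x·x. Substituting into the budget gives P_x·x·(1 + 2) = M.
Demand: x*(P_x,P_y,M) = 1/3·M/P_x and y* = 2/3·M/P_y.
At P_x=16.05, P_y=11.8, M=302: y* = 2/3·302/11.8 = 17.0621.

y* = 17.0621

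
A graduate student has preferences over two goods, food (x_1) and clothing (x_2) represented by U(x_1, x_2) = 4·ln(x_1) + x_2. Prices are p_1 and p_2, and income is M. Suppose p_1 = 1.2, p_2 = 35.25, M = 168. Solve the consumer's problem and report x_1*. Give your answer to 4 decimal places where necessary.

x_1* = 117.5

At the given prices: x_1* = 4·35.25/1.2 = 117.5.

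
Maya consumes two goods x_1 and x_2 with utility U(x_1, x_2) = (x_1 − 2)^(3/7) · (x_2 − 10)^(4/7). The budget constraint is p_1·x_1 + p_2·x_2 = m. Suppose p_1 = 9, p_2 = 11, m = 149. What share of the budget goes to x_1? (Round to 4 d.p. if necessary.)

This is Cobb-Douglas in (x_1−2, x_2−10): tangency gives 3/7·p_2·(x_2−10) = 4/7·p_1·(x_1−2).
After buying the subsistence bundle (2, 10), a share 3/7 of the remaining income goes to x_1: x_1* = 2 + 3/7·(m − 2p_1 − 10p_2)/p_1.
Discretionary income = 149 − 2·9 − 10·11 = 21; x_1* = 2 + 3/7·21/9 = 3; x_2* = 10 + 4/7·21/11 = 11.0909.
Expenditure on x_1: 9·3 = 27; share = 0.1812.

share on x_1 = 0.1812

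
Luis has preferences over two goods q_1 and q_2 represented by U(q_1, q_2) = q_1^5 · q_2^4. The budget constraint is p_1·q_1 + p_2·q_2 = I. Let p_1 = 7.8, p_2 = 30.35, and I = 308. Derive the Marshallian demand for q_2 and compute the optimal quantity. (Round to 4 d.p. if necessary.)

q_2* = 4.5103

Tangency: MRS = (5/4)·q_2/q_1 = p_1/p_2.
Rearranging, p_2·q_2 = (4/5)·p_1·q_1. Substituting into the budget gives p_1·q_1·(1 + (4/5)) = I.
Demand: q_1*(p_1,p_2,I) = 5/9·I/p_1 and q_2* = 4/9·I/p_2.
At p_1=7.8, p_2=30.35, I=308: q_2* = 4/9·308/30.35 = 4.5103.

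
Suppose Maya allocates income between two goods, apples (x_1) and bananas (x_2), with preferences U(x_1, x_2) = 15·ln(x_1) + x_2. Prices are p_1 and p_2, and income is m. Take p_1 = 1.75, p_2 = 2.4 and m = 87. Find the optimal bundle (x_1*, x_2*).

So x_1*(p_1,p_2) = 15·p_2/p_1, independent of income; and x_2* = (m − 15·p_2)/p_2.
At the given prices: x_1* = 15·2.4/1.75 = 20.5714, and x_2* = 21.25.

x_1* = 20.5714, x_2* = 21.25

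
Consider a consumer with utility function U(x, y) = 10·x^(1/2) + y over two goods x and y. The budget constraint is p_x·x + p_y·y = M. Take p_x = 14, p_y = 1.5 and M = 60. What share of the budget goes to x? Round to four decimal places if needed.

MU_x = 5/√x, MU_y = 1. Tangency: 5/√x = p_x/p_y.
Thus x* = (5·p_y/p_x)² — independent of M — with the rest of income spent on y.
Plugging in: x* = (5·1.5/14)² = 0.287, y* = 37.3214.
Expenditure on x: 14·0.287 = 4.0179; share = 0.067.

share on x = 0.067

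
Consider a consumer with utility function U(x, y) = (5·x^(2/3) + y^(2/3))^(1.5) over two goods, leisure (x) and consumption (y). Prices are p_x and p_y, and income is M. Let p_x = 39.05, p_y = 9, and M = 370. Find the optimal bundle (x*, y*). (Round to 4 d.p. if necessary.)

x* = 8.2348, y* = 5.3812

Numerically y/x = 0.65347, so x* = 370/(39.05 + 9·0.65347) = 8.2348 and y* = 0.65347·8.2348 = 5.3812.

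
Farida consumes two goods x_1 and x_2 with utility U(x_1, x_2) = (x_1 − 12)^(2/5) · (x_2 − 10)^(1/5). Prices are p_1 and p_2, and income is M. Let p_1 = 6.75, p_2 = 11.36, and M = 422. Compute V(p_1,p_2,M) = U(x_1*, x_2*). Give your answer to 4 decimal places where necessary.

After buying the subsistence bundle (12, 10), a share 2/3 of the remaining income goes to x_1: x_1* = 12 + 2/3·(M − 12p_1 − 10p_2)/p_1.
Discretionary income = 422 − 12·6.75 − 10·11.36 = 227.4; x_1* = 12 + 2/3·227.4/6.75 = 34.4593; x_2* = 10 + 1/3·227.4/11.36 = 16.6725.
Utility at the optimum: U(34.4593, 16.6725) = 5.0748.

V = 5.0748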